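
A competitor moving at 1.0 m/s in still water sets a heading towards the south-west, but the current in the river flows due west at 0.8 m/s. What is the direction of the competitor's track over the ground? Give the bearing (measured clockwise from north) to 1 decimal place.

Taking east as x and north as y: velocity relative to the water = (-0.707, -0.707) m/s; the water relative to ground = (-0.800, 0.000) m/s.
Velocity relative to ground = (-0.707, -0.707) + (-0.800, 0.000) = (-1.507, -0.707) m/s.
Bearing = atan2(-1.51, -0.71) = 244.86° clockwise from north.

244.9°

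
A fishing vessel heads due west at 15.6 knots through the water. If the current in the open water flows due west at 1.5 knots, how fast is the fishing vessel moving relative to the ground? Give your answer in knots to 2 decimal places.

Taking east as x and north as y: velocity relative to the water = (-15.600, 0.000) knots; the water relative to ground = (-1.500, 0.000) knots.
Velocity relative to ground = (-15.600, 0.000) + (-1.500, 0.000) = (-17.100, 0.000) knots.
Speed = |(-17.100, 0.000)| = 17.100 knots.

17.10 knots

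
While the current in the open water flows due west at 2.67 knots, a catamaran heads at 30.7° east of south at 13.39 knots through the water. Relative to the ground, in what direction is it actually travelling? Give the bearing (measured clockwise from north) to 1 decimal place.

Taking east as x and north as y: velocity relative to the water = (6.836, -11.513) knots; the water relative to ground = (-2.670, 0.000) knots.
Velocity relative to ground = (6.836, -11.513) + (-2.670, 0.000) = (4.166, -11.513) knots.
Bearing = atan2(4.17, -11.51) = 160.11° clockwise from north.

160.1°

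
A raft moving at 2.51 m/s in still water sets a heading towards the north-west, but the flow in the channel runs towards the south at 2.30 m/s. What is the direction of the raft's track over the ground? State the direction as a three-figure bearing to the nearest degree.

Taking east as x and north as y: velocity relative to the water = (-1.775, 1.775) m/s; the water relative to ground = (0.000, -2.300) m/s.
Velocity relative to ground = (-1.775, 1.775) + (0.000, -2.300) = (-1.775, -0.525) m/s.
Bearing = atan2(-1.77, -0.53) = 253.52° clockwise from north.

254°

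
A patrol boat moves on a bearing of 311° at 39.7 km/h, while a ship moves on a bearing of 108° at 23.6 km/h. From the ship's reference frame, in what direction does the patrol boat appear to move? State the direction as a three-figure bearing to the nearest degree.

302°

Taking east as x and north as y: patrol boat velocity = (-29.962, 26.046) km/h; ship velocity = (22.445, -7.293) km/h.
Velocity of patrol boat relative to ship = (-29.962, 26.046) − (22.445, -7.293) = (-52.407, 33.338) km/h.
Bearing = atan2(-52.41, 33.34) = 302.46° clockwise from north.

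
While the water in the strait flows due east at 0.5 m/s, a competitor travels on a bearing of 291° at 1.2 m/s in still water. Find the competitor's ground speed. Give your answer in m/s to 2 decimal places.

Taking east as x and north as y: velocity relative to the water = (-1.120, 0.430) m/s; the water relative to ground = (0.500, 0.000) m/s.
Velocity relative to ground = (-1.120, 0.430) + (0.500, 0.000) = (-0.620, 0.430) m/s.
Speed = |(-0.620, 0.430)| = 0.755 m/s.

0.75 m/s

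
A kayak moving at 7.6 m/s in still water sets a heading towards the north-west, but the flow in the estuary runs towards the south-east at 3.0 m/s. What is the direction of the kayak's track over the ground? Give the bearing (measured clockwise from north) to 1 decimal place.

315.0°

Taking east as x and north as y: velocity relative to the water = (-5.374, 5.374) m/s; the water relative to ground = (2.121, -2.121) m/s.
Velocity relative to ground = (-5.374, 5.374) + (2.121, -2.121) = (-3.253, 3.253) m/s.
Bearing = atan2(-3.25, 3.25) = 315.00° clockwise from north.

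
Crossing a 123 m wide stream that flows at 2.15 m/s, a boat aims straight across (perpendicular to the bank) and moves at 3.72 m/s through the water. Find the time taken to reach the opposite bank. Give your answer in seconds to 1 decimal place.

The component of the boat's velocity perpendicular to the bank is 3.72 m/s.
The current is parallel to the bank, so it does not affect the crossing time.
Time = 123 / 3.720 = 33.065 s.

33.1 s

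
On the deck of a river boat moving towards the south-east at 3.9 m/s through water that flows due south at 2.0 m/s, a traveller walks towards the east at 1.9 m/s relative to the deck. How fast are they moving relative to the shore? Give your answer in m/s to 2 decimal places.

In east/north components (m/s): traveller relative to river boat = (1.900, 0.000); river boat relative to water = (2.758, -2.758); water relative to ground = (0.000, -2.000).
Sum = (4.658, -4.758) m/s.
Speed = |(4.658, -4.758)| = 6.658 m/s.

6.66 m/s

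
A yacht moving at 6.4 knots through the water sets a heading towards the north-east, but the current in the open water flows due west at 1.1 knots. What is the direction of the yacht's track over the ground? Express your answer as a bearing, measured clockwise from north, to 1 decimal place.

Taking east as x and north as y: velocity relative to the water = (4.525, 4.525) knots; the water relative to ground = (-1.100, 0.000) knots.
Velocity relative to ground = (4.525, 4.525) + (-1.100, 0.000) = (3.425, 4.525) knots.
Bearing = atan2(3.43, 4.53) = 37.12° clockwise from north.

037.1°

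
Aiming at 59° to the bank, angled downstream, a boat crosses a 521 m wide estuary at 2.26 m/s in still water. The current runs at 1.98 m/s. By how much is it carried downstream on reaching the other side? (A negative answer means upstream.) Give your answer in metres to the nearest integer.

846 m

Perpendicular speed = 1.937 m/s; crossing time = 521 / 1.937 = 268.945 s.
Net downstream speed = 3.144 m/s.
Drift = 3.144 × 268.945 = 845.560 m (downstream).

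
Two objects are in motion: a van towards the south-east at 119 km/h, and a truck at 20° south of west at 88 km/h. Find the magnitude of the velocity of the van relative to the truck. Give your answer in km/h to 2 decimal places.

Taking east as x and north as y: van velocity = (84.146, -84.146) km/h; truck velocity = (-82.693, -30.098) km/h.
Velocity of van relative to truck = (84.146, -84.146) − (-82.693, -30.098) = (166.839, -54.048) km/h.
Magnitude = |(166.839, -54.048)| = 175.375 km/h.

175.37 km/h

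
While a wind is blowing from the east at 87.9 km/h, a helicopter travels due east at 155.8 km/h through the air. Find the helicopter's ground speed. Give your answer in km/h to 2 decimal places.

67.90 km/h

Taking east as x and north as y: velocity relative to the air = (155.800, 0.000) km/h; the air relative to ground = (-87.900, 0.000) km/h.
Velocity relative to ground = (155.800, 0.000) + (-87.900, 0.000) = (67.900, 0.000) km/h.
Speed = |(67.900, 0.000)| = 67.900 km/h.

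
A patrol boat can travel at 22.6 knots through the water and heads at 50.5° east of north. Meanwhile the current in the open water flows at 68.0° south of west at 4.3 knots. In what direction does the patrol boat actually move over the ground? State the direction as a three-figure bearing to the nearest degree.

057°

Taking east as x and north as y: velocity relative to the water = (17.439, 14.375) knots; the water relative to ground = (-1.611, -3.987) knots.
Velocity relative to ground = (17.439, 14.375) + (-1.611, -3.987) = (15.828, 10.388) knots.
Bearing = atan2(15.83, 10.39) = 56.72° clockwise from north.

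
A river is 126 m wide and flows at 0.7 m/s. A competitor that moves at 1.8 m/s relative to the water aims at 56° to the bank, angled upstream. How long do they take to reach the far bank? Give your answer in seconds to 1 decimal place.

The component of the competitor's velocity perpendicular to the bank is 1.8 × sin 56° = 1.492 m/s.
The current is parallel to the bank, so it does not affect the crossing time.
Time = 126 / 1.492 = 84.435 s.

84.4 s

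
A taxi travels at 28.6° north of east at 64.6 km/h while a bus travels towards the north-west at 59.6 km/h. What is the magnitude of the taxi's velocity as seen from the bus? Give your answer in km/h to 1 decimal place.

Taking east as x and north as y: taxi velocity = (56.718, 30.923) km/h; bus velocity = (-42.144, 42.144) km/h.
Velocity of taxi relative to bus = (56.718, 30.923) − (-42.144, 42.144) = (98.861, -11.220) km/h.
Magnitude = |(98.861, -11.220)| = 99.496 km/h.

99.5 km/h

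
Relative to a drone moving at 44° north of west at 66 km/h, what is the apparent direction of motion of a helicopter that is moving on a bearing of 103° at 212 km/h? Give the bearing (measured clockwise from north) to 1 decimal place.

110.2°

Taking east as x and north as y: helicopter velocity = (206.566, -47.690) km/h; drone velocity = (-47.476, 45.847) km/h.
Velocity of helicopter relative to drone = (206.566, -47.690) − (-47.476, 45.847) = (254.043, -93.537) km/h.
Bearing = atan2(254.04, -93.54) = 110.21° clockwise from north.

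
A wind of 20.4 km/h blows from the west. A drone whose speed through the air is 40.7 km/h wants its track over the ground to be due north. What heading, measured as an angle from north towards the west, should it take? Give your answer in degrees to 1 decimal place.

The wind pushes perpendicular to the desired track; the heading must have a component into the wind equal to 20.4 km/h: 40.7 sin θ = 20.4.
sin θ = 0.5012, so θ = 30.081°.

30.1°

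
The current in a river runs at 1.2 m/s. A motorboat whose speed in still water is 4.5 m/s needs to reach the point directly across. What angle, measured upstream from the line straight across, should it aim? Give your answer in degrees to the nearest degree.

15°

To cancel the current, the upstream component of the motorboat's velocity must equal the flow: 4.5 sin θ = 1.2.
sin θ = 1.2 / 4.5 = 0.2667.
θ = arcsin(0.2667) = 15.466°.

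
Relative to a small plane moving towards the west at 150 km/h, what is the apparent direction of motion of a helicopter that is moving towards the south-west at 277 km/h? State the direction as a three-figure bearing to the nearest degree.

193°

Taking east as x and north as y: helicopter velocity = (-195.869, -195.869) km/h; small plane velocity = (-150.000, 0.000) km/h.
Velocity of helicopter relative to small plane = (-195.869, -195.869) − (-150.000, 0.000) = (-45.869, -195.869) km/h.
Bearing = atan2(-45.87, -195.87) = 193.18° clockwise from north.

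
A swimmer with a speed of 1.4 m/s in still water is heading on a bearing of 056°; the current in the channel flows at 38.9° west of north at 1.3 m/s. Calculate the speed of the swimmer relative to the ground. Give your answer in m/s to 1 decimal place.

Taking east as x and north as y: velocity relative to the water = (1.161, 0.783) m/s; the water relative to ground = (-0.816, 1.012) m/s.
Velocity relative to ground = (1.161, 0.783) + (-0.816, 1.012) = (0.344, 1.795) m/s.
Speed = |(0.344, 1.795)| = 1.827 m/s.

1.8 m/s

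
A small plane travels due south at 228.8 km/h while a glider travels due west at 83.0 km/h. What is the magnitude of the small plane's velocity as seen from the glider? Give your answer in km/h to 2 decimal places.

Taking east as x and north as y: small plane velocity = (0.000, -228.800) km/h; glider velocity = (-83.000, 0.000) km/h.
Velocity of small plane relative to glider = (0.000, -228.800) − (-83.000, 0.000) = (83.000, -228.800) km/h.
Magnitude = |(83.000, -228.800)| = 243.389 km/h.

243.39 km/h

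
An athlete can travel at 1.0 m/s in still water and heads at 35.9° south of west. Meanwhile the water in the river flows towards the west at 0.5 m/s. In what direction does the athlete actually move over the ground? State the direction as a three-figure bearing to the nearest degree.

Taking east as x and north as y: velocity relative to the water = (-0.810, -0.586) m/s; the water relative to ground = (-0.500, 0.000) m/s.
Velocity relative to ground = (-0.810, -0.586) + (-0.500, 0.000) = (-1.310, -0.586) m/s.
Bearing = atan2(-1.31, -0.59) = 245.89° clockwise from north.

246°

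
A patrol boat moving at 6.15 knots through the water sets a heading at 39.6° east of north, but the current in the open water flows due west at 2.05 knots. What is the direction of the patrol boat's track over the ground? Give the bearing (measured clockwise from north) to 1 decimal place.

Taking east as x and north as y: velocity relative to the water = (3.920, 4.739) knots; the water relative to ground = (-2.050, 0.000) knots.
Velocity relative to ground = (3.920, 4.739) + (-2.050, 0.000) = (1.870, 4.739) knots.
Bearing = atan2(1.87, 4.74) = 21.54° clockwise from north.

021.5°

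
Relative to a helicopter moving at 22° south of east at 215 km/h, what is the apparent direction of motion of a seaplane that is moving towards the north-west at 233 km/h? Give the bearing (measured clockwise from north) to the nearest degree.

304°

Taking east as x and north as y: seaplane velocity = (-164.756, 164.756) km/h; helicopter velocity = (199.345, -80.540) km/h.
Velocity of seaplane relative to helicopter = (-164.756, 164.756) − (199.345, -80.540) = (-364.100, 245.296) km/h.
Bearing = atan2(-364.10, 245.30) = 303.97° clockwise from north.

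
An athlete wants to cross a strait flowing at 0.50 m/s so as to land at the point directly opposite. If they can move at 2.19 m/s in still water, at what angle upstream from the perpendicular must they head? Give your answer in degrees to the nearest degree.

To cancel the current, the upstream component of the athlete's velocity must equal the flow: 2.19 sin θ = 0.50.
sin θ = 0.50 / 2.19 = 0.2283.
θ = arcsin(0.2283) = 13.198°.

13°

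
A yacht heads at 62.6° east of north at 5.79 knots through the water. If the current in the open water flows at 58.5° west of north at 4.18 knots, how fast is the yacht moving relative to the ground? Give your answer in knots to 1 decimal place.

5.1 knots

Taking east as x and north as y: velocity relative to the water = (5.140, 2.665) knots; the water relative to ground = (-3.564, 2.184) knots.
Velocity relative to ground = (5.140, 2.665) + (-3.564, 2.184) = (1.576, 4.849) knots.
Speed = |(1.576, 4.849)| = 5.098 knots.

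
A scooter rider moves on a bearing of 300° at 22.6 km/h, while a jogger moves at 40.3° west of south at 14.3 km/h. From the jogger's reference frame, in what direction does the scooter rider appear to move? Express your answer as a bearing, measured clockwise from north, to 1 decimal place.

Taking east as x and north as y: scooter rider velocity = (-19.572, 11.300) km/h; jogger velocity = (-9.249, -10.906) km/h.
Velocity of scooter rider relative to jogger = (-19.572, 11.300) − (-9.249, -10.906) = (-10.323, 22.206) km/h.
Bearing = atan2(-10.32, 22.21) = 335.07° clockwise from north.

335.1°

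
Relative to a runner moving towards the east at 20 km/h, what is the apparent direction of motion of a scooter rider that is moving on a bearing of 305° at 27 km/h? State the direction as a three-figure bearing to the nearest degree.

Taking east as x and north as y: scooter rider velocity = (-22.117, 15.487) km/h; runner velocity = (20.000, 0.000) km/h.
Velocity of scooter rider relative to runner = (-22.117, 15.487) − (20.000, 0.000) = (-42.117, 15.487) km/h.
Bearing = atan2(-42.12, 15.49) = 290.19° clockwise from north.

290°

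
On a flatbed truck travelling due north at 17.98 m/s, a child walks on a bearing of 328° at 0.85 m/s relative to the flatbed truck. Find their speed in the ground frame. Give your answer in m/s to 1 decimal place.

Taking east as x and north as y: flatbed truck velocity = (0.000, 17.980) m/s; child velocity relative to flatbed truck = (-0.450, 0.721) m/s.
Velocity relative to ground = (0.000, 17.980) + (-0.450, 0.721) = (-0.450, 18.701) m/s.
Speed = |(-0.450, 18.701)| = 18.706 m/s.

18.7 m/s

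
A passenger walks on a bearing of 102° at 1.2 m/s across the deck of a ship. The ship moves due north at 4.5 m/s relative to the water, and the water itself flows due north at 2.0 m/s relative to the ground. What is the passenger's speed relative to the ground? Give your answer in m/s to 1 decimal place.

6.4 m/s

In east/north components (m/s): passenger relative to ship = (1.174, -0.249); ship relative to water = (0.000, 4.500); water relative to ground = (0.000, 2.000).
Sum = (1.174, 6.251) m/s.
Speed = |(1.174, 6.251)| = 6.360 m/s.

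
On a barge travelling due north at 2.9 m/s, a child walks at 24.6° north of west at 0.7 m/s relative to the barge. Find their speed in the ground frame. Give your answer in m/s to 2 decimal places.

Taking east as x and north as y: barge velocity = (0.000, 2.900) m/s; child velocity relative to barge = (-0.636, 0.291) m/s.
Velocity relative to ground = (0.000, 2.900) + (-0.636, 0.291) = (-0.636, 3.191) m/s.
Speed = |(-0.636, 3.191)| = 3.254 m/s.

3.25 m/s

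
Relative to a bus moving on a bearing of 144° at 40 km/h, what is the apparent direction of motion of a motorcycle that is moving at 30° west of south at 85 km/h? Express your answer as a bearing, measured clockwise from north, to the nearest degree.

238°

Taking east as x and north as y: motorcycle velocity = (-42.500, -73.612) km/h; bus velocity = (23.511, -32.361) km/h.
Velocity of motorcycle relative to bus = (-42.500, -73.612) − (23.511, -32.361) = (-66.011, -41.251) km/h.
Bearing = atan2(-66.01, -41.25) = 238.00° clockwise from north.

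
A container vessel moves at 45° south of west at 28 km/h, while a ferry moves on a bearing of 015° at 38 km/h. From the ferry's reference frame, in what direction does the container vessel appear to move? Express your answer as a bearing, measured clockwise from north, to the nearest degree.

Taking east as x and north as y: container vessel velocity = (-19.799, -19.799) km/h; ferry velocity = (9.835, 36.705) km/h.
Velocity of container vessel relative to ferry = (-19.799, -19.799) − (9.835, 36.705) = (-29.634, -56.504) km/h.
Bearing = atan2(-29.63, -56.50) = 207.68° clockwise from north.

208°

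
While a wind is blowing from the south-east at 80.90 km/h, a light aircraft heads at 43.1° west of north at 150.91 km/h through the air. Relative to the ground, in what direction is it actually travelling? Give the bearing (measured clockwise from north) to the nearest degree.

Taking east as x and north as y: velocity relative to the air = (-103.113, 110.189) km/h; the air relative to ground = (-57.205, 57.205) km/h.
Velocity relative to ground = (-103.113, 110.189) + (-57.205, 57.205) = (-160.318, 167.394) km/h.
Bearing = atan2(-160.32, 167.39) = 316.24° clockwise from north.

316°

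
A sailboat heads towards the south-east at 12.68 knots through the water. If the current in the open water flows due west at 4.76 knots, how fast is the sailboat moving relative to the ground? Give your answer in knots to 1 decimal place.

Taking east as x and north as y: velocity relative to the water = (8.966, -8.966) knots; the water relative to ground = (-4.760, 0.000) knots.
Velocity relative to ground = (8.966, -8.966) + (-4.760, 0.000) = (4.206, -8.966) knots.
Speed = |(4.206, -8.966)| = 9.904 knots.

9.9 knots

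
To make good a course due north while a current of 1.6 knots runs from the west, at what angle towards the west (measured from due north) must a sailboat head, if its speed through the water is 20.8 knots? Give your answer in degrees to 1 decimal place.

4.4°

The current pushes perpendicular to the desired track; the heading must have a component into the current equal to 1.6 knots: 20.8 sin θ = 1.6.
sin θ = 0.0769, so θ = 4.412°.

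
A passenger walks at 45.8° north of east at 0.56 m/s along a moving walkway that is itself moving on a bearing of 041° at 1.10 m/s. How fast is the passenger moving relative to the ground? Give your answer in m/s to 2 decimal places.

Taking east as x and north as y: moving walkway velocity = (0.722, 0.830) m/s; passenger velocity relative to moving walkway = (0.390, 0.401) m/s.
Velocity relative to ground = (0.722, 0.830) + (0.390, 0.401) = (1.112, 1.232) m/s.
Speed = |(1.112, 1.232)| = 1.659 m/s.

1.66 m/s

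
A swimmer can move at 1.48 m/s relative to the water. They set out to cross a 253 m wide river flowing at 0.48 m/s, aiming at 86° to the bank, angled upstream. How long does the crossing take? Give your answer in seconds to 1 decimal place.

The component of the swimmer's velocity perpendicular to the bank is 1.48 × sin 86° = 1.476 m/s.
Only the cross-stream component determines the crossing time; the current contributes nothing perpendicular to the bank.
Time = 253 / 1.476 = 171.363 s.

171.4 s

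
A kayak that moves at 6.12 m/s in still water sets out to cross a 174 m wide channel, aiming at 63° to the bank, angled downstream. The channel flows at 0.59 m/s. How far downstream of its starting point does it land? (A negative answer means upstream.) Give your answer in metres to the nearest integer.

Perpendicular speed = 5.453 m/s; crossing time = 174 / 5.453 = 31.909 s.
Net downstream speed = 3.368 m/s.
Drift = 3.368 × 31.909 = 107.484 m (downstream).

107 m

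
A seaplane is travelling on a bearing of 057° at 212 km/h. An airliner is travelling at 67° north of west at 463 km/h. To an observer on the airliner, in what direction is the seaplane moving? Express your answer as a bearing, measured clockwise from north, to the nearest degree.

131°

Taking east as x and north as y: seaplane velocity = (177.798, 115.463) km/h; airliner velocity = (-180.909, 426.194) km/h.
Velocity of seaplane relative to airliner = (177.798, 115.463) − (-180.909, 426.194) = (358.707, -310.730) km/h.
Bearing = atan2(358.71, -310.73) = 130.90° clockwise from north.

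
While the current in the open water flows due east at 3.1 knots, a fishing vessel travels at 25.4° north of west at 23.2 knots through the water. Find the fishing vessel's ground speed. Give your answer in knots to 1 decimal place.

20.4 knots

Taking east as x and north as y: velocity relative to the water = (-20.957, 9.951) knots; the water relative to ground = (3.100, 0.000) knots.
Velocity relative to ground = (-20.957, 9.951) + (3.100, 0.000) = (-17.857, 9.951) knots.
Speed = |(-17.857, 9.951)| = 20.443 knots.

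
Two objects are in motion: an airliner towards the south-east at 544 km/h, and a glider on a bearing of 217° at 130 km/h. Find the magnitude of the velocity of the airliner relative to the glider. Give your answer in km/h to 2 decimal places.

Taking east as x and north as y: airliner velocity = (384.666, -384.666) km/h; glider velocity = (-78.236, -103.823) km/h.
Velocity of airliner relative to glider = (384.666, -384.666) − (-78.236, -103.823) = (462.902, -280.843) km/h.
Magnitude = |(462.902, -280.843)| = 541.435 km/h.

541.43 km/h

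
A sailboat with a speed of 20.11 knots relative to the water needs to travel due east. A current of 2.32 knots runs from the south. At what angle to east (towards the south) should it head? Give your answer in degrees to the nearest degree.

7°

The current pushes perpendicular to the desired track; the heading must have a component into the current equal to 2.32 knots: 20.11 sin θ = 2.32.
sin θ = 0.1154, so θ = 6.625°.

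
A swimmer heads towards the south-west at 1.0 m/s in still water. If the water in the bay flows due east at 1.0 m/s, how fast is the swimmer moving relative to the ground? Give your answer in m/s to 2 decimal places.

Taking east as x and north as y: velocity relative to the water = (-0.707, -0.707) m/s; the water relative to ground = (1.000, 0.000) m/s.
Velocity relative to ground = (-0.707, -0.707) + (1.000, 0.000) = (0.293, -0.707) m/s.
Speed = |(0.293, -0.707)| = 0.765 m/s.

0.77 m/s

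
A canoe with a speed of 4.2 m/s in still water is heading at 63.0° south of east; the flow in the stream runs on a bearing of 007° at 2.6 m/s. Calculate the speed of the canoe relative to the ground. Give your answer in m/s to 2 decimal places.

2.51 m/s

Taking east as x and north as y: velocity relative to the water = (1.907, -3.742) m/s; the water relative to ground = (0.317, 2.581) m/s.
Velocity relative to ground = (1.907, -3.742) + (0.317, 2.581) = (2.224, -1.162) m/s.
Speed = |(2.224, -1.162)| = 2.509 m/s.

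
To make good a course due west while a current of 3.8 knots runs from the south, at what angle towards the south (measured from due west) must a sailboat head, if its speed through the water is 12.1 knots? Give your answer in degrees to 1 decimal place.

18.3°

The current pushes perpendicular to the desired track; the heading must have a component into the current equal to 3.8 knots: 12.1 sin θ = 3.8.
sin θ = 0.3140, so θ = 18.303°.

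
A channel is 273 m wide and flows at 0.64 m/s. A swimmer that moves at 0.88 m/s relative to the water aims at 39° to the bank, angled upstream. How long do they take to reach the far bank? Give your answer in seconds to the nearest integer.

The component of the swimmer's velocity perpendicular to the bank is 0.88 × sin 39° = 0.554 m/s.
The current is parallel to the bank, so it does not affect the crossing time.
Time = 273 / 0.554 = 492.956 s.

493 s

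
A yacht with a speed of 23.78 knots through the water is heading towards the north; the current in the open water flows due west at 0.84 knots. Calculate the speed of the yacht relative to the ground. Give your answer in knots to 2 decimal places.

Taking east as x and north as y: velocity relative to the water = (0.000, 23.780) knots; the water relative to ground = (-0.840, 0.000) knots.
Velocity relative to ground = (0.000, 23.780) + (-0.840, 0.000) = (-0.840, 23.780) knots.
Speed = |(-0.840, 23.780)| = 23.795 knots.

23.79 knots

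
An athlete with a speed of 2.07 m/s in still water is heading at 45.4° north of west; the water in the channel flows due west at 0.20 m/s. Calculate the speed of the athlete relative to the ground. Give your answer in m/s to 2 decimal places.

Taking east as x and north as y: velocity relative to the water = (-1.453, 1.474) m/s; the water relative to ground = (-0.200, 0.000) m/s.
Velocity relative to ground = (-1.453, 1.474) + (-0.200, 0.000) = (-1.653, 1.474) m/s.
Speed = |(-1.653, 1.474)| = 2.215 m/s.

2.22 m/s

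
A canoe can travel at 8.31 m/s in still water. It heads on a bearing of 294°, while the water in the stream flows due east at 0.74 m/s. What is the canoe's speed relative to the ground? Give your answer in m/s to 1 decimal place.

7.6 m/s

Taking east as x and north as y: velocity relative to the water = (-7.592, 3.380) m/s; the water relative to ground = (0.740, 0.000) m/s.
Velocity relative to ground = (-7.592, 3.380) + (0.740, 0.000) = (-6.852, 3.380) m/s.
Speed = |(-6.852, 3.380)| = 7.640 m/s.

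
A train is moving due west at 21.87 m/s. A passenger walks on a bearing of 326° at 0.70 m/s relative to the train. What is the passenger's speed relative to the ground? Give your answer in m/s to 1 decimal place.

22.3 m/s

Taking east as x and north as y: train velocity = (-21.870, 0.000) m/s; passenger velocity relative to train = (-0.391, 0.580) m/s.
Velocity relative to ground = (-21.870, 0.000) + (-0.391, 0.580) = (-22.261, 0.580) m/s.
Speed = |(-22.261, 0.580)| = 22.269 m/s.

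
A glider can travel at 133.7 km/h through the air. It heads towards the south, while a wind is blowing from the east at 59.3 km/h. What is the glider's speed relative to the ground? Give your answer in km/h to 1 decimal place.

146.3 km/h

Taking east as x and north as y: velocity relative to the air = (0.000, -133.700) km/h; the air relative to ground = (-59.300, 0.000) km/h.
Velocity relative to ground = (0.000, -133.700) + (-59.300, 0.000) = (-59.300, -133.700) km/h.
Speed = |(-59.300, -133.700)| = 146.261 km/h.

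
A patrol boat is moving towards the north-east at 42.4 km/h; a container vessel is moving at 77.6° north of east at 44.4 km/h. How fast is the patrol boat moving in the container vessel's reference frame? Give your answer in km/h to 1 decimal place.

Taking east as x and north as y: patrol boat velocity = (29.981, 29.981) km/h; container vessel velocity = (9.534, 43.364) km/h.
Velocity of patrol boat relative to container vessel = (29.981, 29.981) − (9.534, 43.364) = (20.447, -13.383) km/h.
Magnitude = |(20.447, -13.383)| = 24.437 km/h.

24.4 km/h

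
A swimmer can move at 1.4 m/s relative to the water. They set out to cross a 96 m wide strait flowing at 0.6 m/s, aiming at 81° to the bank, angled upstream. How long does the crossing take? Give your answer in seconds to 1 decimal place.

The component of the swimmer's velocity perpendicular to the bank is 1.4 × sin 81° = 1.383 m/s.
The flow acts along the bank and has no component across it.
Time = 96 / 1.383 = 69.426 s.

69.4 s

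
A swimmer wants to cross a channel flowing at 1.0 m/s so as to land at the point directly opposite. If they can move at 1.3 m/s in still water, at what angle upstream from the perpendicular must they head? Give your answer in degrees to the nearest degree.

50°

To cancel the current, the upstream component of the swimmer's velocity must equal the flow: 1.3 sin θ = 1.0.
sin θ = 1.0 / 1.3 = 0.7692.
θ = arcsin(0.7692) = 50.285°.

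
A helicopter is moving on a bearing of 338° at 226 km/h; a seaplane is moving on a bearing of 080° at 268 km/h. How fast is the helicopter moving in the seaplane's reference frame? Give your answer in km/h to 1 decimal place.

384.8 km/h

Taking east as x and north as y: helicopter velocity = (-84.661, 209.544) km/h; seaplane velocity = (263.928, 46.538) km/h.
Velocity of helicopter relative to seaplane = (-84.661, 209.544) − (263.928, 46.538) = (-348.590, 163.006) km/h.
Magnitude = |(-348.590, 163.006)| = 384.819 km/h.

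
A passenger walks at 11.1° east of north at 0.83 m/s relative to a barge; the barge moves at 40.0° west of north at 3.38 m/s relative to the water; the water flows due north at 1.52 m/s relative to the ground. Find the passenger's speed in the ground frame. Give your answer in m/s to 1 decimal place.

5.3 m/s

In east/north components (m/s): passenger relative to barge = (0.160, 0.814); barge relative to water = (-2.173, 2.589); water relative to ground = (0.000, 1.520).
Sum = (-2.013, 4.924) m/s.
Speed = |(-2.013, 4.924)| = 5.319 m/s.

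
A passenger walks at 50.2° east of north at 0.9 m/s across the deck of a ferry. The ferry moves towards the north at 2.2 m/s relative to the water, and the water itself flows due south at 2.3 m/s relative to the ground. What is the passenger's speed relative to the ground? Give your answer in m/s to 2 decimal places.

0.84 m/s

In east/north components (m/s): passenger relative to ferry = (0.691, 0.576); ferry relative to water = (0.000, 2.200); water relative to ground = (0.000, -2.300).
Sum = (0.691, 0.476) m/s.
Speed = |(0.691, 0.476)| = 0.840 m/s.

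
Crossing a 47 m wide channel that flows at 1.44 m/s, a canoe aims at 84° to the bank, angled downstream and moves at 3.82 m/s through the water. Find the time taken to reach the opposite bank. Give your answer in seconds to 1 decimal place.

The component of the canoe's velocity perpendicular to the bank is 3.82 × sin 84° = 3.799 m/s.
Only the cross-stream component determines the crossing time; the current contributes nothing perpendicular to the bank.
Time = 47 / 3.799 = 12.371 s.

12.4 s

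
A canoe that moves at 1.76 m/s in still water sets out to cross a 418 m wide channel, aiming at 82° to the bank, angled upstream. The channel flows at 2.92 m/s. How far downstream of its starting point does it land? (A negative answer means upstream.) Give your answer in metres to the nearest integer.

Perpendicular speed = 1.743 m/s; crossing time = 418 / 1.743 = 239.834 s.
Net downstream speed = 2.675 m/s.
Drift = 2.675 × 239.834 = 641.569 m (downstream).

642 m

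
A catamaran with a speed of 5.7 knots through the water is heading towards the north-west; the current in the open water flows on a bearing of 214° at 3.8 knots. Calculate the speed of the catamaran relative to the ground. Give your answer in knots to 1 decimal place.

Taking east as x and north as y: velocity relative to the water = (-4.031, 4.031) knots; the water relative to ground = (-2.125, -3.150) knots.
Velocity relative to ground = (-4.031, 4.031) + (-2.125, -3.150) = (-6.155, 0.880) knots.
Speed = |(-6.155, 0.880)| = 6.218 knots.

6.2 knots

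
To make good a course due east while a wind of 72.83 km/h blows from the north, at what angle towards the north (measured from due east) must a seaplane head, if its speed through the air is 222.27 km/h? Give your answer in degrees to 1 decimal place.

19.1°

The wind pushes perpendicular to the desired track; the heading must have a component into the wind equal to 72.83 km/h: 222.27 sin θ = 72.83.
sin θ = 0.3277, so θ = 19.127°.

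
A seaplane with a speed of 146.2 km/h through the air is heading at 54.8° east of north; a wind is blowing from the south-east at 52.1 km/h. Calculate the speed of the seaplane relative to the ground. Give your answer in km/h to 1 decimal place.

146.6 km/h

Taking east as x and north as y: velocity relative to the air = (119.467, 84.274) km/h; the air relative to ground = (-36.840, 36.840) km/h.
Velocity relative to ground = (119.467, 84.274) + (-36.840, 36.840) = (82.626, 121.115) km/h.
Speed = |(82.626, 121.115)| = 146.615 km/h.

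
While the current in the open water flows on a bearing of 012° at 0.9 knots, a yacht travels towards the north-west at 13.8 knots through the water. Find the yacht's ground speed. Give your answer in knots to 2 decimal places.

Taking east as x and north as y: velocity relative to the water = (-9.758, 9.758) knots; the water relative to ground = (0.187, 0.880) knots.
Velocity relative to ground = (-9.758, 9.758) + (0.187, 0.880) = (-9.571, 10.638) knots.
Speed = |(-9.571, 10.638)| = 14.310 knots.

14.31 knots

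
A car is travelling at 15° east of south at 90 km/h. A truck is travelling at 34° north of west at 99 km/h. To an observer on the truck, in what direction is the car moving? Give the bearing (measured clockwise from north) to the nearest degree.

Taking east as x and north as y: car velocity = (23.294, -86.933) km/h; truck velocity = (-82.075, 55.360) km/h.
Velocity of car relative to truck = (23.294, -86.933) − (-82.075, 55.360) = (105.368, -142.293) km/h.
Bearing = atan2(105.37, -142.29) = 143.48° clockwise from north.

143°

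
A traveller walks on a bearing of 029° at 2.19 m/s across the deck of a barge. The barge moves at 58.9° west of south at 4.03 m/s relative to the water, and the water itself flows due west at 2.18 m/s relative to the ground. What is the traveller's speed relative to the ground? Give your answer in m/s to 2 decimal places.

In east/north components (m/s): traveller relative to barge = (1.062, 1.915); barge relative to water = (-3.451, -2.082); water relative to ground = (-2.180, 0.000).
Sum = (-4.569, -0.166) m/s.
Speed = |(-4.569, -0.166)| = 4.572 m/s.

4.57 m/s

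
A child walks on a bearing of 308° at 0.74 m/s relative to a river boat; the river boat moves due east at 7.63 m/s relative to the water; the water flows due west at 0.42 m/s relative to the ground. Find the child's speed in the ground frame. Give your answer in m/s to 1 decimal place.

6.6 m/s

In east/north components (m/s): child relative to river boat = (-0.583, 0.456); river boat relative to water = (7.630, 0.000); water relative to ground = (-0.420, 0.000).
Sum = (6.627, 0.456) m/s.
Speed = |(6.627, 0.456)| = 6.643 m/s.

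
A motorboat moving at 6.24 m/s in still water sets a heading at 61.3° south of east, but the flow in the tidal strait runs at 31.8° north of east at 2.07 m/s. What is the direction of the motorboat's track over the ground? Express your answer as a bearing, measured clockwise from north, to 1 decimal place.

132.7°

Taking east as x and north as y: velocity relative to the water = (2.997, -5.473) m/s; the water relative to ground = (1.759, 1.091) m/s.
Velocity relative to ground = (2.997, -5.473) + (1.759, 1.091) = (4.756, -4.383) m/s.
Bearing = atan2(4.76, -4.38) = 132.66° clockwise from north.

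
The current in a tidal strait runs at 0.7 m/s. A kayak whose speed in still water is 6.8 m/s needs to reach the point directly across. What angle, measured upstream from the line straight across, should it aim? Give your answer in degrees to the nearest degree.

6°

To cancel the current, the upstream component of the kayak's velocity must equal the flow: 6.8 sin θ = 0.7.
sin θ = 0.7 / 6.8 = 0.1029.
θ = arcsin(0.1029) = 5.909°.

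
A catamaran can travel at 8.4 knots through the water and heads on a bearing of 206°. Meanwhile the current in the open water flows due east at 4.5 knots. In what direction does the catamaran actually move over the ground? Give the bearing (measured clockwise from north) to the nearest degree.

174°

Taking east as x and north as y: velocity relative to the water = (-3.682, -7.550) knots; the water relative to ground = (4.500, 0.000) knots.
Velocity relative to ground = (-3.682, -7.550) + (4.500, 0.000) = (0.818, -7.550) knots.
Bearing = atan2(0.82, -7.55) = 173.82° clockwise from north.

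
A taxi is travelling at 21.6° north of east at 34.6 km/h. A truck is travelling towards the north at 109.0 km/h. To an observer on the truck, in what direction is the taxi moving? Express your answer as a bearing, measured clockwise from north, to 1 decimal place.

161.5°

Taking east as x and north as y: taxi velocity = (32.170, 12.737) km/h; truck velocity = (0.000, 109.000) km/h.
Velocity of taxi relative to truck = (32.170, 12.737) − (0.000, 109.000) = (32.170, -96.263) km/h.
Bearing = atan2(32.17, -96.26) = 161.52° clockwise from north.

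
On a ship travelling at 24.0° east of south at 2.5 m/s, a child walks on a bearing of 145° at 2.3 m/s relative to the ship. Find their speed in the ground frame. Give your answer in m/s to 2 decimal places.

Taking east as x and north as y: ship velocity = (1.017, -2.284) m/s; child velocity relative to ship = (1.319, -1.884) m/s.
Velocity relative to ground = (1.017, -2.284) + (1.319, -1.884) = (2.336, -4.168) m/s.
Speed = |(2.336, -4.168)| = 4.778 m/s.

4.78 m/s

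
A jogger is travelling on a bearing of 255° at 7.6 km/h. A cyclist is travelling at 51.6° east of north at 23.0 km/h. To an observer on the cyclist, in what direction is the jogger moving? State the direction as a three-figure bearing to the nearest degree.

Taking east as x and north as y: jogger velocity = (-7.341, -1.967) km/h; cyclist velocity = (18.025, 14.286) km/h.
Velocity of jogger relative to cyclist = (-7.341, -1.967) − (18.025, 14.286) = (-25.366, -16.253) km/h.
Bearing = atan2(-25.37, -16.25) = 237.35° clockwise from north.

237°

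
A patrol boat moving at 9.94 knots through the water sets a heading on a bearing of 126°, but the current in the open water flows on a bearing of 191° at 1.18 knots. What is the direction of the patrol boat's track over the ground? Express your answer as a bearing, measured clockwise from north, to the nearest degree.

Taking east as x and north as y: velocity relative to the water = (8.042, -5.843) knots; the water relative to ground = (-0.225, -1.158) knots.
Velocity relative to ground = (8.042, -5.843) + (-0.225, -1.158) = (7.816, -7.001) knots.
Bearing = atan2(7.82, -7.00) = 131.85° clockwise from north.

132°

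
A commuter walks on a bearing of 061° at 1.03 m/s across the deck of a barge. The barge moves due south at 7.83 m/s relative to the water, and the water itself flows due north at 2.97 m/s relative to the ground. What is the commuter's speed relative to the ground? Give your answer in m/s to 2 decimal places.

In east/north components (m/s): commuter relative to barge = (0.901, 0.499); barge relative to water = (0.000, -7.830); water relative to ground = (0.000, 2.970).
Sum = (0.901, -4.361) m/s.
Speed = |(0.901, -4.361)| = 4.453 m/s.

4.45 m/s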